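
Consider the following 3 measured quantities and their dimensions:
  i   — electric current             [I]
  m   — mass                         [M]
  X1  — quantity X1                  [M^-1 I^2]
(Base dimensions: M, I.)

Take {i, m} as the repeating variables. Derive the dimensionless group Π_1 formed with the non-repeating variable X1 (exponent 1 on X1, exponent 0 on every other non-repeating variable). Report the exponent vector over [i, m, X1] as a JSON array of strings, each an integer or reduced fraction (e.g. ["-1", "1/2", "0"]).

["-2", "1", "1"]

Dimensional matrix (M×I by i×m×X1):
  M: [ 0  1 -1]
  I: [ 1  0  2]
Row reduction gives pivot columns i,m; rank = 2
Pivot set = {i,m}, free = {X1}
RREF:
  r0: [   1    0    2]
  r1: [   0    1   -1]
Fix exponent of X1 at 1; solve each RREF row for its pivot's exponent:
  r0: exp(i) + (2)·1 = 0 ⇒ exp(i) = -2
  r1: exp(m) + (-1)·1 = 0 ⇒ exp(m) = 1
Π_1 = i^-2 · m · X1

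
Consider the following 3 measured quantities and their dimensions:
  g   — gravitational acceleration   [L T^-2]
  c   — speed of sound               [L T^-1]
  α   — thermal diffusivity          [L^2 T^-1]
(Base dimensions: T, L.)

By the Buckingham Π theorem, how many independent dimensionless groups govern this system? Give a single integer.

Exponent matrix [T,L] × [g,c,α]:
  T: [-2 -1 -1]
  L: [ 1  1  2]
Echelon form has 2 nonzero rows (pivots: g,c)
Π count = n − r = 3 − 2 = 1

1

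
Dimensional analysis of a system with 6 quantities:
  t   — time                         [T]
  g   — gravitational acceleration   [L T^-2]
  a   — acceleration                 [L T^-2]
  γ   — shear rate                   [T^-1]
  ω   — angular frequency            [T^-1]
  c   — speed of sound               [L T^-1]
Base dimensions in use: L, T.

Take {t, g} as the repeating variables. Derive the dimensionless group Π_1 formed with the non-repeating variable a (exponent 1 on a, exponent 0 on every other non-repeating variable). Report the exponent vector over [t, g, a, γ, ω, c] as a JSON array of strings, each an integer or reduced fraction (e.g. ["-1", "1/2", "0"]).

["0", "-1", "1", "0", "0", "0"]

Exponent matrix [L,T] × [t,g,a,γ,ω,c]:
  L: [ 0  1  1  0  0  1]
  T: [ 1 -2 -2 -1 -1 -1]
RREF → pivots at {t,g} ⇒ r = 2
Repeat: t,g; free: a,γ,ω,c
RREF:
  r0: [   1    0    0   -1   -1    1]
  r1: [   0    1    1    0    0    1]
Fix exponent of a at 1, γ at 0, ω at 0, c at 0; solve each RREF row for its pivot's exponent:
  r0: exp(t) + (0)·1 = 0 ⇒ exp(t) = 0
  r1: exp(g) + (1)·1 = 0 ⇒ exp(g) = -1
Π_1 = g^-1 · a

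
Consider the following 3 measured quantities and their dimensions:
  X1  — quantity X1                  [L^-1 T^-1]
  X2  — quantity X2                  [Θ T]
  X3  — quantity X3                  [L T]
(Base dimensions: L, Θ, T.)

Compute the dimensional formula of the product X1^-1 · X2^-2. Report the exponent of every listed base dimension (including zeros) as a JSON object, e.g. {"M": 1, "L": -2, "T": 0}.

{"L": 1, "Θ": -2, "T": -1}

Write exponents as rows L,Θ,T / cols X1,X2,X3:
  L: [-1  0  1]
  Θ: [ 0  1  0]
  T: [-1  1  1]
  [L]: (-1)·-1+(-2)·0 = 1
  [Θ]: (-1)·0+(-2)·1 = -2
  [T]: (-1)·-1+(-2)·1 = -1
⇒ L Θ^-2 T^-1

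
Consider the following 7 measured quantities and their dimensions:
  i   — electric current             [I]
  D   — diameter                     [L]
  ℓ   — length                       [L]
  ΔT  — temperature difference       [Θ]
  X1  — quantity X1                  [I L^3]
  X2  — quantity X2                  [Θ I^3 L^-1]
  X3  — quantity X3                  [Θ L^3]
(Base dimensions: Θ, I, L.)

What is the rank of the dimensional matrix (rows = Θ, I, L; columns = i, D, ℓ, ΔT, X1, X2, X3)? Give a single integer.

Dimensional matrix (Θ×I×L by i×D×ℓ×ΔT×X1×X2×X3):
  Θ: [ 0  0  0  1  0  1  1]
  I: [ 1  0  0  0  1  3  0]
  L: [ 0  1  1  0  3 -1  3]
Echelon form has 3 nonzero rows (pivots: i,D,ΔT)

3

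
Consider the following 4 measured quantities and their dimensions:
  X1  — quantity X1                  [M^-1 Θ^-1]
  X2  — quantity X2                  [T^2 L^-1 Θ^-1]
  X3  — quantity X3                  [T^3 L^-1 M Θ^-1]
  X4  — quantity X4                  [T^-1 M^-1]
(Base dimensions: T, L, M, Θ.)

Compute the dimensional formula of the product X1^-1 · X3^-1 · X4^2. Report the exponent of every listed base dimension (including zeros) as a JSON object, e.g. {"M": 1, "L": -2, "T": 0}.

Dimensional matrix (T×L×M×Θ by X1×X2×X3×X4):
  T: [ 0  2  3 -1]
  L: [ 0 -1 -1  0]
  M: [-1  0  1 -1]
  Θ: [-1 -1 -1  0]
  [T]: (-1)·0+(-1)·3+(2)·-1 = -5
  [L]: (-1)·0+(-1)·-1+(2)·0 = 1
  [M]: (-1)·-1+(-1)·1+(2)·-1 = -2
  [Θ]: (-1)·-1+(-1)·-1+(2)·0 = 2
⇒ T^-5 L M^-2 Θ^2

{"T": -5, "L": 1, "M": -2, "Θ": 2}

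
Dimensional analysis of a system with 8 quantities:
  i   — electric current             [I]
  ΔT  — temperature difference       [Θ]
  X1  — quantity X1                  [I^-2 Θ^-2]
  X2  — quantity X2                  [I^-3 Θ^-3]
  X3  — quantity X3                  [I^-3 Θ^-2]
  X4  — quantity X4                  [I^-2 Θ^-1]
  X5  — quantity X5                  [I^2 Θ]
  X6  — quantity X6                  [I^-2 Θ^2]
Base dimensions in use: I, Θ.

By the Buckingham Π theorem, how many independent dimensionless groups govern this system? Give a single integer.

6

Write exponents as rows I,Θ / cols i,ΔT,X1,X2,X3,X4,X5,X6:
  I: [ 1  0 -2 -3 -3 -2  2 -2]
  Θ: [ 0  1 -2 -3 -2 -1  1  2]
Row reduction gives pivot columns i,ΔT; rank = 2
8 vars − rank 2 = 6 Π groups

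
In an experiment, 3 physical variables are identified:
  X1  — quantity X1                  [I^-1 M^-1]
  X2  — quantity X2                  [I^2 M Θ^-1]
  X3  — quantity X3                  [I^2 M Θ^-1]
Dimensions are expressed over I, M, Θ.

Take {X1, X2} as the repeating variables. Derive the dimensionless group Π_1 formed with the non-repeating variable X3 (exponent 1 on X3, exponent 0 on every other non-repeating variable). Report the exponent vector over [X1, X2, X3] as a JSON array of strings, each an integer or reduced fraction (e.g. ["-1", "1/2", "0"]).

["0", "-1", "1"]

Write exponents as rows I,M,Θ / cols X1,X2,X3:
  I: [-1  2  2]
  M: [-1  1  1]
  Θ: [ 0 -1 -1]
Echelon form has 2 nonzero rows (pivots: X1,X2)
Pivot set = {X1,X2}, free = {X3}
RREF:
  r0: [   1    0    0]
  r1: [   0    1    1]
  r2: [   0    0    0]
Fix exponent of X3 at 1; solve each RREF row for its pivot's exponent:
  r0: exp(X1) + (0)·1 = 0 ⇒ exp(X1) = 0
  r1: exp(X2) + (1)·1 = 0 ⇒ exp(X2) = -1
Π_1 = X2^-1 · X3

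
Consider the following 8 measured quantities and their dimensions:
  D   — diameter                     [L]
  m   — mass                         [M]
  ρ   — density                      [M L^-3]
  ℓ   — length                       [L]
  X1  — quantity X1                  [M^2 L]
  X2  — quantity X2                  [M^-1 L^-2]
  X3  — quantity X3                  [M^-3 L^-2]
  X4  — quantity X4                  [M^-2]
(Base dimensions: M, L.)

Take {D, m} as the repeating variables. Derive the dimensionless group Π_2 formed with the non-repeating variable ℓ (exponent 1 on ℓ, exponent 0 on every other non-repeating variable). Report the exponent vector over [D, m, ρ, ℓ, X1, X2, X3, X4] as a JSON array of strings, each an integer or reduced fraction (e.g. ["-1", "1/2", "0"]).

["-1", "0", "0", "1", "0", "0", "0", "0"]

Dimensional matrix (M×L by D×m×ρ×ℓ×X1×X2×X3×X4):
  M: [ 0  1  1  0  2 -1 -3 -2]
  L: [ 1  0 -3  1  1 -2 -2  0]
RREF → pivots at {D,m} ⇒ r = 2
Repeat: D,m; free: ρ,ℓ,X1,X2,X3,X4
RREF:
  r0: [   1    0   -3    1    1   -2   -2    0]
  r1: [   0    1    1    0    2   -1   -3   -2]
Fix exponent of ℓ at 1, ρ at 0, X1 at 0, X2 at 0, X3 at 0, X4 at 0; solve each RREF row for its pivot's exponent:
  r0: exp(D) + (1)·1 = 0 ⇒ exp(D) = -1
  r1: exp(m) + (0)·1 = 0 ⇒ exp(m) = 0
Π_2 = D^-1 · ℓ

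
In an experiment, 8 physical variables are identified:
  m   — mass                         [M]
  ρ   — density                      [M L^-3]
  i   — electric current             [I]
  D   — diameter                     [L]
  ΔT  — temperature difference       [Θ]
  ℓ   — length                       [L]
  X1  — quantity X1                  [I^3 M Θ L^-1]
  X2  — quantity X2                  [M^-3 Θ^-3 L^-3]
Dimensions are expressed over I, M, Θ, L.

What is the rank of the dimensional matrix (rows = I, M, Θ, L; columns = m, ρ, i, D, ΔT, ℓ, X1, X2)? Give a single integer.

4

Dimensional matrix (I×M×Θ×L by m×ρ×i×D×ΔT×ℓ×X1×X2):
  I: [ 0  0  1  0  0  0  3  0]
  M: [ 1  1  0  0  0  0  1 -3]
  Θ: [ 0  0  0  0  1  0  1 -3]
  L: [ 0 -3  0  1  0  1 -1 -3]
Row reduction gives pivot columns m,ρ,i,ΔT; rank = 4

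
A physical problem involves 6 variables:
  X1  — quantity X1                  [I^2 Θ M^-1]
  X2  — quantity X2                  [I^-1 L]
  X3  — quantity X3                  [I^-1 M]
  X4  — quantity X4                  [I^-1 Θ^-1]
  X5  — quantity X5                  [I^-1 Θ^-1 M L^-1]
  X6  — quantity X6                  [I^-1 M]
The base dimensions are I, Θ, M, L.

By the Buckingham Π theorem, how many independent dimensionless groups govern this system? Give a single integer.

Dimensional matrix (I×Θ×M×L by X1×X2×X3×X4×X5×X6):
  I: [ 2 -1 -1 -1 -1 -1]
  Θ: [ 1  0  0 -1 -1  0]
  M: [-1  0  1  0  1  1]
  L: [ 0  1  0  0 -1  0]
RREF → pivots at {X1,X2,X3} ⇒ r = 3
Π count = n − r = 6 − 3 = 3

3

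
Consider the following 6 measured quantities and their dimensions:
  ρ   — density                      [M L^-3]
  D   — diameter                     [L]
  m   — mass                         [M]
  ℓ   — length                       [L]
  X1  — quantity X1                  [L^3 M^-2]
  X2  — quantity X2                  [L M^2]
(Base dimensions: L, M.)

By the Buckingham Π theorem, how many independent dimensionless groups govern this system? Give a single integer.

4

Exponent matrix [L,M] × [ρ,D,m,ℓ,X1,X2]:
  L: [-3  1  0  1  3  1]
  M: [ 1  0  1  0 -2  2]
Echelon form has 2 nonzero rows (pivots: ρ,D)
n=6, r=2 ⇒ 4 dimensionless groups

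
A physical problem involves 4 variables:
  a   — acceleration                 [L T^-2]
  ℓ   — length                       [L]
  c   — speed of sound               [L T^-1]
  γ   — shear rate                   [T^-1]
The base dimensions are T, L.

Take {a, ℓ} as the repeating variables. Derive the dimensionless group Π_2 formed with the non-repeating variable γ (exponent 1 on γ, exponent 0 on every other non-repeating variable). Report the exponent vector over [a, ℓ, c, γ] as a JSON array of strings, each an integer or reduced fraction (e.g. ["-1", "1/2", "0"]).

["-1/2", "1/2", "0", "1"]

Dimensional matrix (T×L by a×ℓ×c×γ):
  T: [-2  0 -1 -1]
  L: [ 1  1  1  0]
RREF → pivots at {a,ℓ} ⇒ r = 2
Pivot set = {a,ℓ}, free = {c,γ}
RREF:
  r0: [   1    0  1/2  1/2]
  r1: [   0    1  1/2 -1/2]
Fix exponent of γ at 1, c at 0; solve each RREF row for its pivot's exponent:
  r0: exp(a) + (1/2)·1 = 0 ⇒ exp(a) = -1/2
  r1: exp(ℓ) + (-1/2)·1 = 0 ⇒ exp(ℓ) = 1/2
Π_2 = a^(-1/2) · ℓ^(1/2) · γ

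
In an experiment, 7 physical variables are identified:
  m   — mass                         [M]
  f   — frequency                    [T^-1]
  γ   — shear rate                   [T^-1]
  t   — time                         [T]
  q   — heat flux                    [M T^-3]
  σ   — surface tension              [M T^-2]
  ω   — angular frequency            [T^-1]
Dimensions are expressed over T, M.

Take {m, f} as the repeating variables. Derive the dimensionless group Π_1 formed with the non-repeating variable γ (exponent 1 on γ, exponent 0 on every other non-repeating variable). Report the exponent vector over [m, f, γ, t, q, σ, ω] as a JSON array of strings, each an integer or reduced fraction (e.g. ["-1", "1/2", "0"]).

["0", "-1", "1", "0", "0", "0", "0"]

Write exponents as rows T,M / cols m,f,γ,t,q,σ,ω:
  T: [ 0 -1 -1  1 -3 -2 -1]
  M: [ 1  0  0  0  1  1  0]
Echelon form has 2 nonzero rows (pivots: m,f)
Pivot set = {m,f}, free = {γ,t,q,σ,ω}
RREF:
  r0: [   1    0    0    0    1    1    0]
  r1: [   0    1    1   -1    3    2    1]
Fix exponent of γ at 1, t at 0, q at 0, σ at 0, ω at 0; solve each RREF row for its pivot's exponent:
  r0: exp(m) + (0)·1 = 0 ⇒ exp(m) = 0
  r1: exp(f) + (1)·1 = 0 ⇒ exp(f) = -1
Π_1 = f^-1 · γ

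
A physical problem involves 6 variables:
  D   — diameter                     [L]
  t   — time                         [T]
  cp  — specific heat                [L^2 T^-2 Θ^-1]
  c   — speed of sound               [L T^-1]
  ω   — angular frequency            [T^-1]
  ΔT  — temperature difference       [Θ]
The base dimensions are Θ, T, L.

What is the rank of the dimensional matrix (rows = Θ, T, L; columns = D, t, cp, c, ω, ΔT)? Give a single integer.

3

Exponent matrix [Θ,T,L] × [D,t,cp,c,ω,ΔT]:
  Θ: [ 0  0 -1  0  0  1]
  T: [ 0  1 -2 -1 -1  0]
  L: [ 1  0  2  1  0  0]
Row reduction gives pivot columns D,t,cp; rank = 3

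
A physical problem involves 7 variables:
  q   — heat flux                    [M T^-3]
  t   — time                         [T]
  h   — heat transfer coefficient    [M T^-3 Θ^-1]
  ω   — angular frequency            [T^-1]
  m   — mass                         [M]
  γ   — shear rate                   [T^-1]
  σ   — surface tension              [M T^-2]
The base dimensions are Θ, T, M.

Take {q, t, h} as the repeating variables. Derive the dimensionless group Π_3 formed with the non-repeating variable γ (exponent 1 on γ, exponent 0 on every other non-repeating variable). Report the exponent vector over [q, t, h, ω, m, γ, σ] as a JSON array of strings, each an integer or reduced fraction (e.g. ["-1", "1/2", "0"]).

Write exponents as rows Θ,T,M / cols q,t,h,ω,m,γ,σ:
  Θ: [ 0  0 -1  0  0  0  0]
  T: [-3  1 -3 -1  0 -1 -2]
  M: [ 1  0  1  0  1  0  1]
RREF → pivots at {q,t,h} ⇒ r = 3
Repeat: q,t,h; free: ω,m,γ,σ
RREF:
  r0: [   1    0    0    0    1    0    1]
  r1: [   0    1    0   -1    3   -1    1]
  r2: [   0    0    1    0    0    0    0]
Fix exponent of γ at 1, ω at 0, m at 0, σ at 0; solve each RREF row for its pivot's exponent:
  r0: exp(q) + (0)·1 = 0 ⇒ exp(q) = 0
  r1: exp(t) + (-1)·1 = 0 ⇒ exp(t) = 1
  r2: exp(h) + (0)·1 = 0 ⇒ exp(h) = 0
Π_3 = t · γ

["0", "1", "0", "0", "0", "1", "0"]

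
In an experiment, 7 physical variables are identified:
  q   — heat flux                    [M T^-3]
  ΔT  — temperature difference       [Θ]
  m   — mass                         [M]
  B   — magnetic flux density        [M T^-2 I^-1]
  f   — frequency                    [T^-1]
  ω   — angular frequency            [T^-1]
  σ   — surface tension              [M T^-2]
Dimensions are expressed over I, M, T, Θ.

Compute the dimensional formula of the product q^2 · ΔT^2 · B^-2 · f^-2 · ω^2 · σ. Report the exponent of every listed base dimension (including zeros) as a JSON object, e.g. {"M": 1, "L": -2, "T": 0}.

{"I": 2, "M": 1, "T": -4, "Θ": 2}

Dimensional matrix (I×M×T×Θ by q×ΔT×m×B×f×ω×σ):
  I: [ 0  0  0 -1  0  0  0]
  M: [ 1  0  1  1  0  0  1]
  T: [-3  0  0 -2 -1 -1 -2]
  Θ: [ 0  1  0  0  0  0  0]
  [I]: (2)·0+(2)·0+(-2)·-1+(-2)·0+(2)·0+(1)·0 = 2
  [M]: (2)·1+(2)·0+(-2)·1+(-2)·0+(2)·0+(1)·1 = 1
  [T]: (2)·-3+(2)·0+(-2)·-2+(-2)·-1+(2)·-1+(1)·-2 = -4
  [Θ]: (2)·0+(2)·1+(-2)·0+(-2)·0+(2)·0+(1)·0 = 2
⇒ I^2 M T^-4 Θ^2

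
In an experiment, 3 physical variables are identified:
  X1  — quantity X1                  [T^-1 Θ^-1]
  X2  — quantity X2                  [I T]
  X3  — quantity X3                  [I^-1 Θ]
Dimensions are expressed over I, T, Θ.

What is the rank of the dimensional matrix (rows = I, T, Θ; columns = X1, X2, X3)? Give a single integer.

2

Write exponents as rows I,T,Θ / cols X1,X2,X3:
  I: [ 0  1 -1]
  T: [-1  1  0]
  Θ: [-1  0  1]
RREF → pivots at {X1,X2} ⇒ r = 2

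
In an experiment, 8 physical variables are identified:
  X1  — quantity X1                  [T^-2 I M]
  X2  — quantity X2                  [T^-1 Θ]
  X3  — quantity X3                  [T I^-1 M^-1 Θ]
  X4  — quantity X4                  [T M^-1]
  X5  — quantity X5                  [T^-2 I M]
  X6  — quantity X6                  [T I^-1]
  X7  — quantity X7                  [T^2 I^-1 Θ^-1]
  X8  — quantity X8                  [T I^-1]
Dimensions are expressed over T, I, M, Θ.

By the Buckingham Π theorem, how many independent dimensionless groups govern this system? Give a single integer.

Exponent matrix [T,I,M,Θ] × [X1,X2,X3,X4,X5,X6,X7,X8]:
  T: [-2 -1  1  1 -2  1  2  1]
  I: [ 1  0 -1  0  1 -1 -1 -1]
  M: [ 1  0 -1 -1  1  0  0  0]
  Θ: [ 0  1  1  0  0  0 -1  0]
Row reduction gives pivot columns X1,X2,X4; rank = 3
8 vars − rank 3 = 5 Π groups

5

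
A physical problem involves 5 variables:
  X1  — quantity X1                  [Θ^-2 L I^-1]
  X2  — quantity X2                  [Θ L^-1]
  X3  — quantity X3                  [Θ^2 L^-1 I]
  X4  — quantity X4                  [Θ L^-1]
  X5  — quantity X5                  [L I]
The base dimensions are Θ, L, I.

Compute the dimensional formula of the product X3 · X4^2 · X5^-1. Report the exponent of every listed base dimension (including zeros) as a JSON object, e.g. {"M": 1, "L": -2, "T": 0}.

Dimensional matrix (Θ×L×I by X1×X2×X3×X4×X5):
  Θ: [-2  1  2  1  0]
  L: [ 1 -1 -1 -1  1]
  I: [-1  0  1  0  1]
  [Θ]: (1)·2+(2)·1+(-1)·0 = 4
  [L]: (1)·-1+(2)·-1+(-1)·1 = -4
  [I]: (1)·1+(2)·0+(-1)·1 = 0
⇒ Θ^4 L^-4

{"Θ": 4, "L": -4, "I": 0}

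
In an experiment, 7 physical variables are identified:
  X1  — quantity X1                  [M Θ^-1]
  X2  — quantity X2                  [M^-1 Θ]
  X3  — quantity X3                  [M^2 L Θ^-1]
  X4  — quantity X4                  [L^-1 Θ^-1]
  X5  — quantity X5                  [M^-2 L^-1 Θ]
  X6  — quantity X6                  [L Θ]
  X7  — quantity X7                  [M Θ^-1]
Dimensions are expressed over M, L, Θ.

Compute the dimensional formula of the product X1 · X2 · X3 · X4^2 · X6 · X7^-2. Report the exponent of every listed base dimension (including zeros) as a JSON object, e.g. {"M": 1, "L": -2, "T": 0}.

{"M": 0, "L": 0, "Θ": 0}

Write exponents as rows M,L,Θ / cols X1,X2,X3,X4,X5,X6,X7:
  M: [ 1 -1  2  0 -2  0  1]
  L: [ 0  0  1 -1 -1  1  0]
  Θ: [-1  1 -1 -1  1  1 -1]
  [M]: (1)·1+(1)·-1+(1)·2+(2)·0+(1)·0+(-2)·1 = 0
  [L]: (1)·0+(1)·0+(1)·1+(2)·-1+(1)·1+(-2)·0 = 0
  [Θ]: (1)·-1+(1)·1+(1)·-1+(2)·-1+(1)·1+(-2)·-1 = 0
⇒ 1 (dimensionless)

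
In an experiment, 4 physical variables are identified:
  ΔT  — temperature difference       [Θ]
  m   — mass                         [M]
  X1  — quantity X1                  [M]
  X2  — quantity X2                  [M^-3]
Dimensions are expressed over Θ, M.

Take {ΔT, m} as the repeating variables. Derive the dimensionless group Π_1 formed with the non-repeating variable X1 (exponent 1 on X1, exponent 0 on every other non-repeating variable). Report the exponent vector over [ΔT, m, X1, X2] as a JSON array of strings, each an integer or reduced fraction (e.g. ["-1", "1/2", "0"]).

Exponent matrix [Θ,M] × [ΔT,m,X1,X2]:
  Θ: [ 1  0  0  0]
  M: [ 0  1  1 -3]
RREF → pivots at {ΔT,m} ⇒ r = 2
Pivot set = {ΔT,m}, free = {X1,X2}
RREF:
  r0: [   1    0    0    0]
  r1: [   0    1    1   -3]
Fix exponent of X1 at 1, X2 at 0; solve each RREF row for its pivot's exponent:
  r0: exp(ΔT) + (0)·1 = 0 ⇒ exp(ΔT) = 0
  r1: exp(m) + (1)·1 = 0 ⇒ exp(m) = -1
Π_1 = m^-1 · X1

["0", "-1", "1", "0"]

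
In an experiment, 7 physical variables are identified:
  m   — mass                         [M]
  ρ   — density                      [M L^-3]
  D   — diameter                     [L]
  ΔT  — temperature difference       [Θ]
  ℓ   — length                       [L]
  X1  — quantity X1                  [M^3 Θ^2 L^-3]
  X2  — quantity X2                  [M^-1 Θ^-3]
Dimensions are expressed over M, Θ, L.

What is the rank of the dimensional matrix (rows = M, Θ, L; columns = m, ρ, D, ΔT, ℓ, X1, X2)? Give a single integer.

3

Write exponents as rows M,Θ,L / cols m,ρ,D,ΔT,ℓ,X1,X2:
  M: [ 1  1  0  0  0  3 -1]
  Θ: [ 0  0  0  1  0  2 -3]
  L: [ 0 -3  1  0  1 -3  0]
Row reduction gives pivot columns m,ρ,ΔT; rank = 3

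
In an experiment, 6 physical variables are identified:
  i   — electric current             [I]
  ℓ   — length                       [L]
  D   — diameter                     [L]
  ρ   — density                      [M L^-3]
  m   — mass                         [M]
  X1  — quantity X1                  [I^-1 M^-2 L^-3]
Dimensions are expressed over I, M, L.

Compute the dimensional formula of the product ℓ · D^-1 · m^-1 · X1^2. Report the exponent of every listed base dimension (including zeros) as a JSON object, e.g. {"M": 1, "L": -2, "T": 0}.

{"I": -2, "M": -5, "L": -6}

Write exponents as rows I,M,L / cols i,ℓ,D,ρ,m,X1:
  I: [ 1  0  0  0  0 -1]
  M: [ 0  0  0  1  1 -2]
  L: [ 0  1  1 -3  0 -3]
  [I]: (1)·0+(-1)·0+(-1)·0+(2)·-1 = -2
  [M]: (1)·0+(-1)·0+(-1)·1+(2)·-2 = -5
  [L]: (1)·1+(-1)·1+(-1)·0+(2)·-3 = -6
⇒ I^-2 M^-5 L^-6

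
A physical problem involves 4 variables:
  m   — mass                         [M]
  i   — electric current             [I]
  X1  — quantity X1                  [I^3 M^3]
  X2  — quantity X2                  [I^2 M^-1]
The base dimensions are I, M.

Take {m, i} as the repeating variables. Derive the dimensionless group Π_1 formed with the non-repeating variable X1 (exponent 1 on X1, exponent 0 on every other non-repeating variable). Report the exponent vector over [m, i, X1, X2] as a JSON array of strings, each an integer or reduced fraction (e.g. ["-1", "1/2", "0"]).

Dimensional matrix (I×M by m×i×X1×X2):
  I: [ 0  1  3  2]
  M: [ 1  0  3 -1]
Row reduction gives pivot columns m,i; rank = 2
Pivot set = {m,i}, free = {X1,X2}
RREF:
  r0: [   1    0    3   -1]
  r1: [   0    1    3    2]
Fix exponent of X1 at 1, X2 at 0; solve each RREF row for its pivot's exponent:
  r0: exp(m) + (3)·1 = 0 ⇒ exp(m) = -3
  r1: exp(i) + (3)·1 = 0 ⇒ exp(i) = -3
Π_1 = m^-3 · i^-3 · X1

["-3", "-3", "1", "0"]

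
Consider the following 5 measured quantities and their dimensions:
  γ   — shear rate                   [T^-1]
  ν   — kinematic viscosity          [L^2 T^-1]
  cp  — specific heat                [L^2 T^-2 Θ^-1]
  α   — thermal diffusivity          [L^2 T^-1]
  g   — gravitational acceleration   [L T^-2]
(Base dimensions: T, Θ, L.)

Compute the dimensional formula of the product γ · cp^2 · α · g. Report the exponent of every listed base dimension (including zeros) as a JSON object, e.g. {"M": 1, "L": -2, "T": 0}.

Dimensional matrix (T×Θ×L by γ×ν×cp×α×g):
  T: [-1 -1 -2 -1 -2]
  Θ: [ 0  0 -1  0  0]
  L: [ 0  2  2  2  1]
  [T]: (1)·-1+(2)·-2+(1)·-1+(1)·-2 = -8
  [Θ]: (1)·0+(2)·-1+(1)·0+(1)·0 = -2
  [L]: (1)·0+(2)·2+(1)·2+(1)·1 = 7
⇒ T^-8 Θ^-2 L^7

{"T": -8, "Θ": -2, "L": 7}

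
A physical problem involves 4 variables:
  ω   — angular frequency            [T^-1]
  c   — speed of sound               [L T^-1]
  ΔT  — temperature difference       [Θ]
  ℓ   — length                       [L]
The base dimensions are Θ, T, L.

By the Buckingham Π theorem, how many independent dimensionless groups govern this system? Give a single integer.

1

Write exponents as rows Θ,T,L / cols ω,c,ΔT,ℓ:
  Θ: [ 0  0  1  0]
  T: [-1 -1  0  0]
  L: [ 0  1  0  1]
Echelon form has 3 nonzero rows (pivots: ω,c,ΔT)
Π count = n − r = 4 − 3 = 1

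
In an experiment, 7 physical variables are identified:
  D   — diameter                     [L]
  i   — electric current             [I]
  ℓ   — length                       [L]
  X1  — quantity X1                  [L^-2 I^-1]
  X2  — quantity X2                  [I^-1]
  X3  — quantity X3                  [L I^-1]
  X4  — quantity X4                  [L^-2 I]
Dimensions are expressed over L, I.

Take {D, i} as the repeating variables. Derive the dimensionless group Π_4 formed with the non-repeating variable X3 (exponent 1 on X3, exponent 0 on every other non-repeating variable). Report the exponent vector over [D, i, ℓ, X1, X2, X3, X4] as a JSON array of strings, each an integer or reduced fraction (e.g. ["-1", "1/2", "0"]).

["-1", "1", "0", "0", "0", "1", "0"]

Exponent matrix [L,I] × [D,i,ℓ,X1,X2,X3,X4]:
  L: [ 1  0  1 -2  0  1 -2]
  I: [ 0  1  0 -1 -1 -1  1]
Row reduction gives pivot columns D,i; rank = 2
Pivot set = {D,i}, free = {ℓ,X1,X2,X3,X4}
RREF:
  r0: [   1    0    1   -2    0    1   -2]
  r1: [   0    1    0   -1   -1   -1    1]
Fix exponent of X3 at 1, ℓ at 0, X1 at 0, X2 at 0, X4 at 0; solve each RREF row for its pivot's exponent:
  r0: exp(D) + (1)·1 = 0 ⇒ exp(D) = -1
  r1: exp(i) + (-1)·1 = 0 ⇒ exp(i) = 1
Π_4 = D^-1 · i · X3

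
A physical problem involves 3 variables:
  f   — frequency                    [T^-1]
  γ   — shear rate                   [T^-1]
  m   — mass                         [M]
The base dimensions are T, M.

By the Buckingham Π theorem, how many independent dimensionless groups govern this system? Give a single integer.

1

Dimensional matrix (T×M by f×γ×m):
  T: [-1 -1  0]
  M: [ 0  0  1]
RREF → pivots at {f,m} ⇒ r = 2
n=3, r=2 ⇒ 1 dimensionless group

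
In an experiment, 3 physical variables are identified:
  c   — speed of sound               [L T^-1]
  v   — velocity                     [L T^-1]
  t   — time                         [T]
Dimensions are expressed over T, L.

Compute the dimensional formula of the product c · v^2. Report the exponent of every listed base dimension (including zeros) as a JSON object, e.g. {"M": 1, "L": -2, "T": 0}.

{"T": -3, "L": 3}

Exponent matrix [T,L] × [c,v,t]:
  T: [-1 -1  1]
  L: [ 1  1  0]
  [T]: (1)·-1+(2)·-1 = -3
  [L]: (1)·1+(2)·1 = 3
⇒ T^-3 L^3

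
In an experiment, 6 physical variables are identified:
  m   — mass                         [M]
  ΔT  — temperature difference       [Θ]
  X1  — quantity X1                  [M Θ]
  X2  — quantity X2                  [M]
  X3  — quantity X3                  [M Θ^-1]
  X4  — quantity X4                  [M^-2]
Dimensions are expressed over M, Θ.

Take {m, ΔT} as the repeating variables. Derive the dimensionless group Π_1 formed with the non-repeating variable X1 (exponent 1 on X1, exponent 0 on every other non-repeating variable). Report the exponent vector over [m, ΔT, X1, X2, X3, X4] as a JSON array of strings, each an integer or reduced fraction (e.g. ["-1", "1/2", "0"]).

["-1", "-1", "1", "0", "0", "0"]

Dimensional matrix (M×Θ by m×ΔT×X1×X2×X3×X4):
  M: [ 1  0  1  1  1 -2]
  Θ: [ 0  1  1  0 -1  0]
RREF → pivots at {m,ΔT} ⇒ r = 2
Pivot set = {m,ΔT}, free = {X1,X2,X3,X4}
RREF:
  r0: [   1    0    1    1    1   -2]
  r1: [   0    1    1    0   -1    0]
Fix exponent of X1 at 1, X2 at 0, X3 at 0, X4 at 0; solve each RREF row for its pivot's exponent:
  r0: exp(m) + (1)·1 = 0 ⇒ exp(m) = -1
  r1: exp(ΔT) + (1)·1 = 0 ⇒ exp(ΔT) = -1
Π_1 = m^-1 · ΔT^-1 · X1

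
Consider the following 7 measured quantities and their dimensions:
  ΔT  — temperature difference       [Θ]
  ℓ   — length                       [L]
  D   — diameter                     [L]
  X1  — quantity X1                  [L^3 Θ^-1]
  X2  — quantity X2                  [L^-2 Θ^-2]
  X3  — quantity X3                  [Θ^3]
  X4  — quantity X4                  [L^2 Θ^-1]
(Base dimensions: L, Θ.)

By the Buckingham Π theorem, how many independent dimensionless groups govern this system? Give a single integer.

5

Write exponents as rows L,Θ / cols ΔT,ℓ,D,X1,X2,X3,X4:
  L: [ 0  1  1  3 -2  0  2]
  Θ: [ 1  0  0 -1 -2  3 -1]
RREF → pivots at {ΔT,ℓ} ⇒ r = 2
n=7, r=2 ⇒ 5 dimensionless groups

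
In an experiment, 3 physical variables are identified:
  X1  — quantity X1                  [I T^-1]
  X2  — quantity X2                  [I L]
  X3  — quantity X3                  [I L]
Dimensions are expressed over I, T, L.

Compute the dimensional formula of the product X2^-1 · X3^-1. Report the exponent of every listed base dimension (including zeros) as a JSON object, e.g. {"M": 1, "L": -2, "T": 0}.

Write exponents as rows I,T,L / cols X1,X2,X3:
  I: [ 1  1  1]
  T: [-1  0  0]
  L: [ 0  1  1]
  [I]: (-1)·1+(-1)·1 = -2
  [T]: (-1)·0+(-1)·0 = 0
  [L]: (-1)·1+(-1)·1 = -2
⇒ I^-2 L^-2

{"I": -2, "T": 0, "L": -2}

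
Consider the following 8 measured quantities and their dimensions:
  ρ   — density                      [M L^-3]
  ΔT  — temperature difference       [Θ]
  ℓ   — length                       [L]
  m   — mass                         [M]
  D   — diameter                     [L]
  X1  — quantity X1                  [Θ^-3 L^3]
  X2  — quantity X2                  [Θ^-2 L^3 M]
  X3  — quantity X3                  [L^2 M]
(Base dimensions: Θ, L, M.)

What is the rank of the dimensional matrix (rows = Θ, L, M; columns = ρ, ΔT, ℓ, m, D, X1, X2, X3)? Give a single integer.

3

Dimensional matrix (Θ×L×M by ρ×ΔT×ℓ×m×D×X1×X2×X3):
  Θ: [ 0  1  0  0  0 -3 -2  0]
  L: [-3  0  1  0  1  3  3  2]
  M: [ 1  0  0  1  0  0  1  1]
RREF → pivots at {ρ,ΔT,ℓ} ⇒ r = 3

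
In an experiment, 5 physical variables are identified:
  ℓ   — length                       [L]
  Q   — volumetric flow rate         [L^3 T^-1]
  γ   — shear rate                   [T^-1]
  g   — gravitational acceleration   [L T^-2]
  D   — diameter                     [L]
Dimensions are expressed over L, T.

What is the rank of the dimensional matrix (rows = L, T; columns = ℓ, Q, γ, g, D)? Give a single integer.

2

Exponent matrix [L,T] × [ℓ,Q,γ,g,D]:
  L: [ 1  3  0  1  1]
  T: [ 0 -1 -1 -2  0]
Echelon form has 2 nonzero rows (pivots: ℓ,Q)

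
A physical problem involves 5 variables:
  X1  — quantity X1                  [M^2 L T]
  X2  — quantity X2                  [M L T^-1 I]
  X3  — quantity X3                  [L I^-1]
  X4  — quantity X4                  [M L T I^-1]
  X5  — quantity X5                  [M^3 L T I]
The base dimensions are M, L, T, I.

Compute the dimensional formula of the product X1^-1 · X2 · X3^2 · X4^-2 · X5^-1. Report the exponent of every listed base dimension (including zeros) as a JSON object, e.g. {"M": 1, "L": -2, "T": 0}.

{"M": -6, "L": -1, "T": -5, "I": 0}

Exponent matrix [M,L,T,I] × [X1,X2,X3,X4,X5]:
  M: [ 2  1  0  1  3]
  L: [ 1  1  1  1  1]
  T: [ 1 -1  0  1  1]
  I: [ 0  1 -1 -1  1]
  [M]: (-1)·2+(1)·1+(2)·0+(-2)·1+(-1)·3 = -6
  [L]: (-1)·1+(1)·1+(2)·1+(-2)·1+(-1)·1 = -1
  [T]: (-1)·1+(1)·-1+(2)·0+(-2)·1+(-1)·1 = -5
  [I]: (-1)·0+(1)·1+(2)·-1+(-2)·-1+(-1)·1 = 0
⇒ M^-6 L^-1 T^-5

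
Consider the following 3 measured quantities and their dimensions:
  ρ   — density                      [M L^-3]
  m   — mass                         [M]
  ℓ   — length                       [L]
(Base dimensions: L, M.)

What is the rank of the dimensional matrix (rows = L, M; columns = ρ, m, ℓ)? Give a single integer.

2

Dimensional matrix (L×M by ρ×m×ℓ):
  L: [-3  0  1]
  M: [ 1  1  0]
Row reduction gives pivot columns ρ,m; rank = 2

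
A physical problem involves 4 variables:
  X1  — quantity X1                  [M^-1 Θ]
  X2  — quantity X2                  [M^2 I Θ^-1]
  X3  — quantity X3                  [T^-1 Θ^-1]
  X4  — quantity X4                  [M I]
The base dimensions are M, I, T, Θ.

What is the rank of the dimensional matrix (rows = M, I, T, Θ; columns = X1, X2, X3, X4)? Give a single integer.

3

Dimensional matrix (M×I×T×Θ by X1×X2×X3×X4):
  M: [-1  2  0  1]
  I: [ 0  1  0  1]
  T: [ 0  0 -1  0]
  Θ: [ 1 -1 -1  0]
RREF → pivots at {X1,X2,X3} ⇒ r = 3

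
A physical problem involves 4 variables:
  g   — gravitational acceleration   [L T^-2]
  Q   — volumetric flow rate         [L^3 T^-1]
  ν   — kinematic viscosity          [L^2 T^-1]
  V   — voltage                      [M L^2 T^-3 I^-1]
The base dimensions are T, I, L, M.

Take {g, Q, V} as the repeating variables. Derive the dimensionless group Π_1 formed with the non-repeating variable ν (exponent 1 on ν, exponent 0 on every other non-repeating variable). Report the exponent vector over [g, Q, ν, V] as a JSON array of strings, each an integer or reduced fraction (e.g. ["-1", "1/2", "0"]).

["-1/5", "-3/5", "1", "0"]

Exponent matrix [T,I,L,M] × [g,Q,ν,V]:
  T: [-2 -1 -1 -3]
  I: [ 0  0  0 -1]
  L: [ 1  3  2  2]
  M: [ 0  0  0  1]
Echelon form has 3 nonzero rows (pivots: g,Q,V)
Repeat: g,Q,V; free: ν
RREF:
  r0: [   1    0  1/5    0]
  r1: [   0    1  3/5    0]
  r2: [   0    0    0    1]
  r3: [   0    0    0    0]
Fix exponent of ν at 1; solve each RREF row for its pivot's exponent:
  r0: exp(g) + (1/5)·1 = 0 ⇒ exp(g) = -1/5
  r1: exp(Q) + (3/5)·1 = 0 ⇒ exp(Q) = -3/5
  r2: exp(V) + (0)·1 = 0 ⇒ exp(V) = 0
Π_1 = g^(-1/5) · Q^(-3/5) · ν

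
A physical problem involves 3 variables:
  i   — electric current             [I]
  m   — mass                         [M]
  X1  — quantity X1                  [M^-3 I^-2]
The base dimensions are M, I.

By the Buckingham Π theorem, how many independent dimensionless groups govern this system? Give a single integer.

1

Exponent matrix [M,I] × [i,m,X1]:
  M: [ 0  1 -3]
  I: [ 1  0 -2]
Row reduction gives pivot columns i,m; rank = 2
n=3, r=2 ⇒ 1 dimensionless group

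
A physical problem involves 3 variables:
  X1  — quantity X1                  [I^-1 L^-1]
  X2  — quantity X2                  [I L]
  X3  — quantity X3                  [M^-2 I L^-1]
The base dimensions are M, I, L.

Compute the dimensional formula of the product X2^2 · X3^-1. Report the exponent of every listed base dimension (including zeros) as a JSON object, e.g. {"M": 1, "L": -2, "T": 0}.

Exponent matrix [M,I,L] × [X1,X2,X3]:
  M: [ 0  0 -2]
  I: [-1  1  1]
  L: [-1  1 -1]
  [M]: (2)·0+(-1)·-2 = 2
  [I]: (2)·1+(-1)·1 = 1
  [L]: (2)·1+(-1)·-1 = 3
⇒ M^2 I L^3

{"M": 2, "I": 1, "L": 3}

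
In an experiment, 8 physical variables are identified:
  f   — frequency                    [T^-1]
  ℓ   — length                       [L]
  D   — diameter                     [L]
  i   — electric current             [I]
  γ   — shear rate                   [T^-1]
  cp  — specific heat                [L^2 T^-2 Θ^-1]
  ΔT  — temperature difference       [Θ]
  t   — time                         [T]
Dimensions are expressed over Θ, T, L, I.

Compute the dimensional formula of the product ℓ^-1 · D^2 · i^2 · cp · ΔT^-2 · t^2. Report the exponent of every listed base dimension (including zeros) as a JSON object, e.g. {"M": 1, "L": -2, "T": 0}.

{"Θ": -3, "T": 0, "L": 3, "I": 2}

Dimensional matrix (Θ×T×L×I by f×ℓ×D×i×γ×cp×ΔT×t):
  Θ: [ 0  0  0  0  0 -1  1  0]
  T: [-1  0  0  0 -1 -2  0  1]
  L: [ 0  1  1  0  0  2  0  0]
  I: [ 0  0  0  1  0  0  0  0]
  [Θ]: (-1)·0+(2)·0+(2)·0+(1)·-1+(-2)·1+(2)·0 = -3
  [T]: (-1)·0+(2)·0+(2)·0+(1)·-2+(-2)·0+(2)·1 = 0
  [L]: (-1)·1+(2)·1+(2)·0+(1)·2+(-2)·0+(2)·0 = 3
  [I]: (-1)·0+(2)·0+(2)·1+(1)·0+(-2)·0+(2)·0 = 2
⇒ Θ^-3 L^3 I^2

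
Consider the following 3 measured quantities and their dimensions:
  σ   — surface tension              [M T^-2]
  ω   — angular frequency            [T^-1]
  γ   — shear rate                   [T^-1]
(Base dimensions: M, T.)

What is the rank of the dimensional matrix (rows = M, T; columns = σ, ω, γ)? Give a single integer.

Dimensional matrix (M×T by σ×ω×γ):
  M: [ 1  0  0]
  T: [-2 -1 -1]
RREF → pivots at {σ,ω} ⇒ r = 2

2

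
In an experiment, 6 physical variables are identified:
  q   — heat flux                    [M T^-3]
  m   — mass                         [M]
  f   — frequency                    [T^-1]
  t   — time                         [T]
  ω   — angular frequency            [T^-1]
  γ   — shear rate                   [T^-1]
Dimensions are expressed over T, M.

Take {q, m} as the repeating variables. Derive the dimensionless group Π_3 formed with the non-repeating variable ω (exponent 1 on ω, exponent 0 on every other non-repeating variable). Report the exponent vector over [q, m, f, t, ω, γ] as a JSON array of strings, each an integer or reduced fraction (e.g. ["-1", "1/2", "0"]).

Write exponents as rows T,M / cols q,m,f,t,ω,γ:
  T: [-3  0 -1  1 -1 -1]
  M: [ 1  1  0  0  0  0]
Row reduction gives pivot columns q,m; rank = 2
Repeat: q,m; free: f,t,ω,γ
RREF:
  r0: [   1    0  1/3 -1/3  1/3  1/3]
  r1: [   0    1 -1/3  1/3 -1/3 -1/3]
Fix exponent of ω at 1, f at 0, t at 0, γ at 0; solve each RREF row for its pivot's exponent:
  r0: exp(q) + (1/3)·1 = 0 ⇒ exp(q) = -1/3
  r1: exp(m) + (-1/3)·1 = 0 ⇒ exp(m) = 1/3
Π_3 = q^(-1/3) · m^(1/3) · ω

["-1/3", "1/3", "0", "0", "1", "0"]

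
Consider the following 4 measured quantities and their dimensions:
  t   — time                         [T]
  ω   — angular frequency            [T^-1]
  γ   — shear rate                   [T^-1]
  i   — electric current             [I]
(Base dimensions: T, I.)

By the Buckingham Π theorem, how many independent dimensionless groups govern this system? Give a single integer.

Exponent matrix [T,I] × [t,ω,γ,i]:
  T: [ 1 -1 -1  0]
  I: [ 0  0  0  1]
Row reduction gives pivot columns t,i; rank = 2
4 vars − rank 2 = 2 Π groups

2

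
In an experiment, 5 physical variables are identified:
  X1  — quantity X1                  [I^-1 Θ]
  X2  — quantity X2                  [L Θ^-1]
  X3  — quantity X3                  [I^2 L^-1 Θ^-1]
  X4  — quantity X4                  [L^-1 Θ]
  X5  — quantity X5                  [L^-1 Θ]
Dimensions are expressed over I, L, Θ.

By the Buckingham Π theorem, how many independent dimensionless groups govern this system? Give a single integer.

3

Dimensional matrix (I×L×Θ by X1×X2×X3×X4×X5):
  I: [-1  0  2  0  0]
  L: [ 0  1 -1 -1 -1]
  Θ: [ 1 -1 -1  1  1]
Row reduction gives pivot columns X1,X2; rank = 2
n=5, r=2 ⇒ 3 dimensionless groups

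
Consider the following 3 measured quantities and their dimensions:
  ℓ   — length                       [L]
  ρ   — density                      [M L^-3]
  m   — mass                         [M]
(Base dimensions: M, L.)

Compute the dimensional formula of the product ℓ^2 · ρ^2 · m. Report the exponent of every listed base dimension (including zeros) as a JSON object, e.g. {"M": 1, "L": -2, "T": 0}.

{"M": 3, "L": -4}

Dimensional matrix (M×L by ℓ×ρ×m):
  M: [ 0  1  1]
  L: [ 1 -3  0]
  [M]: (2)·0+(2)·1+(1)·1 = 3
  [L]: (2)·1+(2)·-3+(1)·0 = -4
⇒ M^3 L^-4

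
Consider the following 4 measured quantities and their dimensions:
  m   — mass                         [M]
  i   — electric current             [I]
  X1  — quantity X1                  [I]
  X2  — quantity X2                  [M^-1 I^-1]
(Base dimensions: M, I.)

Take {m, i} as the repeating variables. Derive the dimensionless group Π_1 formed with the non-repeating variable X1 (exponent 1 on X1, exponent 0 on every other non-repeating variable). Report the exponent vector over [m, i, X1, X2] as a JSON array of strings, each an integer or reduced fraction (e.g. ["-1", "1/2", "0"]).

Write exponents as rows M,I / cols m,i,X1,X2:
  M: [ 1  0  0 -1]
  I: [ 0  1  1 -1]
Echelon form has 2 nonzero rows (pivots: m,i)
Pivot set = {m,i}, free = {X1,X2}
RREF:
  r0: [   1    0    0   -1]
  r1: [   0    1    1   -1]
Fix exponent of X1 at 1, X2 at 0; solve each RREF row for its pivot's exponent:
  r0: exp(m) + (0)·1 = 0 ⇒ exp(m) = 0
  r1: exp(i) + (1)·1 = 0 ⇒ exp(i) = -1
Π_1 = i^-1 · X1

["0", "-1", "1", "0"]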